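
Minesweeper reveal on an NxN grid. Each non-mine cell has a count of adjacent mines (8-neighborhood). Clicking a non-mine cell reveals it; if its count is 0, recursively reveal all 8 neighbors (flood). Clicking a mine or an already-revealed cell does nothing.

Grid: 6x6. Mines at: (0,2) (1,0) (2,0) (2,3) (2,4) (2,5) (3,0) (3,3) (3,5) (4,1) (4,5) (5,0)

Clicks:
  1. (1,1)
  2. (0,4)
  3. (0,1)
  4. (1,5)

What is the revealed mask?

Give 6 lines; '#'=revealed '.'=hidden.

Answer: .#.###
.#.###
......
......
......
......

Derivation:
Click 1 (1,1) count=3: revealed 1 new [(1,1)] -> total=1
Click 2 (0,4) count=0: revealed 6 new [(0,3) (0,4) (0,5) (1,3) (1,4) (1,5)] -> total=7
Click 3 (0,1) count=2: revealed 1 new [(0,1)] -> total=8
Click 4 (1,5) count=2: revealed 0 new [(none)] -> total=8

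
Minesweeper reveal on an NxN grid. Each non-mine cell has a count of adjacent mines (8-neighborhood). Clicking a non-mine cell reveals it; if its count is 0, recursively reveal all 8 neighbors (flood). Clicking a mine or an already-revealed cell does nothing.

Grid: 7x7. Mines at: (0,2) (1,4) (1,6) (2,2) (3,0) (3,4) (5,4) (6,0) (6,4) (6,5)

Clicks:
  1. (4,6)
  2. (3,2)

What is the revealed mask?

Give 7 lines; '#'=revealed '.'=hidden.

Click 1 (4,6) count=0: revealed 8 new [(2,5) (2,6) (3,5) (3,6) (4,5) (4,6) (5,5) (5,6)] -> total=8
Click 2 (3,2) count=1: revealed 1 new [(3,2)] -> total=9

Answer: .......
.......
.....##
..#..##
.....##
.....##
.......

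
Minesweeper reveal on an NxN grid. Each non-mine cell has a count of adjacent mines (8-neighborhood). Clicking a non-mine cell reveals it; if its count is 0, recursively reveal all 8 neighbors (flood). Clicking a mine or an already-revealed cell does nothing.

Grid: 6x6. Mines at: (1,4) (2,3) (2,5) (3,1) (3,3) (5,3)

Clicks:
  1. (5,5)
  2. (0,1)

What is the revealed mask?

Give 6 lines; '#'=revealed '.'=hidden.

Answer: ####..
####..
###...
....##
....##
....##

Derivation:
Click 1 (5,5) count=0: revealed 6 new [(3,4) (3,5) (4,4) (4,5) (5,4) (5,5)] -> total=6
Click 2 (0,1) count=0: revealed 11 new [(0,0) (0,1) (0,2) (0,3) (1,0) (1,1) (1,2) (1,3) (2,0) (2,1) (2,2)] -> total=17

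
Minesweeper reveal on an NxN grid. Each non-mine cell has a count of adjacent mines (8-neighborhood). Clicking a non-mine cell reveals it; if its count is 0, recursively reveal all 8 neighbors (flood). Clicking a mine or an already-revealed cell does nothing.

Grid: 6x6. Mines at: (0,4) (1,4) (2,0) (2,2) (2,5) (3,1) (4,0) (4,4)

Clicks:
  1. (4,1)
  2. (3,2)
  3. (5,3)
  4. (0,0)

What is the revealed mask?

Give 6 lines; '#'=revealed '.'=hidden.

Click 1 (4,1) count=2: revealed 1 new [(4,1)] -> total=1
Click 2 (3,2) count=2: revealed 1 new [(3,2)] -> total=2
Click 3 (5,3) count=1: revealed 1 new [(5,3)] -> total=3
Click 4 (0,0) count=0: revealed 8 new [(0,0) (0,1) (0,2) (0,3) (1,0) (1,1) (1,2) (1,3)] -> total=11

Answer: ####..
####..
......
..#...
.#....
...#..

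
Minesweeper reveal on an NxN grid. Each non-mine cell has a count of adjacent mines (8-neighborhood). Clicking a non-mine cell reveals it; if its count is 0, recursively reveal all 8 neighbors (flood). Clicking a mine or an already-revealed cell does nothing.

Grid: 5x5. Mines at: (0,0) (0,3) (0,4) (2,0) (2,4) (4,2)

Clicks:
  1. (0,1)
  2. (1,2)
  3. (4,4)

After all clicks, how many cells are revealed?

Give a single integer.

Answer: 6

Derivation:
Click 1 (0,1) count=1: revealed 1 new [(0,1)] -> total=1
Click 2 (1,2) count=1: revealed 1 new [(1,2)] -> total=2
Click 3 (4,4) count=0: revealed 4 new [(3,3) (3,4) (4,3) (4,4)] -> total=6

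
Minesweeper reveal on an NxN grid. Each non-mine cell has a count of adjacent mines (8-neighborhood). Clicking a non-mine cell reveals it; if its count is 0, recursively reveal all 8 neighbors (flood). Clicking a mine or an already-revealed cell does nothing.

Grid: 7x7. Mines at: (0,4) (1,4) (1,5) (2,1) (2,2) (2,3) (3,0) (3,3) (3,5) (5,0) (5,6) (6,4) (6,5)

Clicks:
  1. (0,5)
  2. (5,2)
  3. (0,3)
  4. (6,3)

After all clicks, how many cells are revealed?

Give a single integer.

Click 1 (0,5) count=3: revealed 1 new [(0,5)] -> total=1
Click 2 (5,2) count=0: revealed 9 new [(4,1) (4,2) (4,3) (5,1) (5,2) (5,3) (6,1) (6,2) (6,3)] -> total=10
Click 3 (0,3) count=2: revealed 1 new [(0,3)] -> total=11
Click 4 (6,3) count=1: revealed 0 new [(none)] -> total=11

Answer: 11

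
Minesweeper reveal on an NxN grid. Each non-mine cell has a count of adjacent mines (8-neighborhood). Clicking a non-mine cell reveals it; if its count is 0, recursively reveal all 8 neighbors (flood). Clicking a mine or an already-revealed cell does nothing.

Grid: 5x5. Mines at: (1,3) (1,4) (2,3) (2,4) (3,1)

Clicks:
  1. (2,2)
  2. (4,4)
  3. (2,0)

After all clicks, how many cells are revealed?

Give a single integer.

Answer: 8

Derivation:
Click 1 (2,2) count=3: revealed 1 new [(2,2)] -> total=1
Click 2 (4,4) count=0: revealed 6 new [(3,2) (3,3) (3,4) (4,2) (4,3) (4,4)] -> total=7
Click 3 (2,0) count=1: revealed 1 new [(2,0)] -> total=8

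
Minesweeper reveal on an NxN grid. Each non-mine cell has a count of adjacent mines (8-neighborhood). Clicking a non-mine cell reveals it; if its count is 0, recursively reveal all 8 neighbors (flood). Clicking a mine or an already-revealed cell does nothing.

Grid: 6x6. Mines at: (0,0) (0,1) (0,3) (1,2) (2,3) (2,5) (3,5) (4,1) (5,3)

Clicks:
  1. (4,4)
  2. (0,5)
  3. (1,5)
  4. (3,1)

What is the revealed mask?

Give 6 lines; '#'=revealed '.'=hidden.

Answer: ....##
....##
......
.#....
....#.
......

Derivation:
Click 1 (4,4) count=2: revealed 1 new [(4,4)] -> total=1
Click 2 (0,5) count=0: revealed 4 new [(0,4) (0,5) (1,4) (1,5)] -> total=5
Click 3 (1,5) count=1: revealed 0 new [(none)] -> total=5
Click 4 (3,1) count=1: revealed 1 new [(3,1)] -> total=6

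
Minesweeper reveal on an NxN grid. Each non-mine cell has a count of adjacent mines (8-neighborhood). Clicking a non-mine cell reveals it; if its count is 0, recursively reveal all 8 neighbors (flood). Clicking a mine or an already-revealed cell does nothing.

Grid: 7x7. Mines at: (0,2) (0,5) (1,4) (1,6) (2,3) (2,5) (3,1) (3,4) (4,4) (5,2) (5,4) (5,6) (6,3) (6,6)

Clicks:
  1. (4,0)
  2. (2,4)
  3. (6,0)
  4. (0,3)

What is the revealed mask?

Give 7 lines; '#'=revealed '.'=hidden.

Answer: ...#...
.......
....#..
.......
##.....
##.....
##.....

Derivation:
Click 1 (4,0) count=1: revealed 1 new [(4,0)] -> total=1
Click 2 (2,4) count=4: revealed 1 new [(2,4)] -> total=2
Click 3 (6,0) count=0: revealed 5 new [(4,1) (5,0) (5,1) (6,0) (6,1)] -> total=7
Click 4 (0,3) count=2: revealed 1 new [(0,3)] -> total=8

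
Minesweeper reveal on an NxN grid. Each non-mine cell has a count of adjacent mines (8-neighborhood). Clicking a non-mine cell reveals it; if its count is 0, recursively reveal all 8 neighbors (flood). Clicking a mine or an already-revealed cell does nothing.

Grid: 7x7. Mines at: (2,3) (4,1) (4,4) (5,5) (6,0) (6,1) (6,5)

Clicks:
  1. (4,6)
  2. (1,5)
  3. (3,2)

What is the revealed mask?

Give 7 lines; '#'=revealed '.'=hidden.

Answer: #######
#######
###.###
###.###
.....##
.......
.......

Derivation:
Click 1 (4,6) count=1: revealed 1 new [(4,6)] -> total=1
Click 2 (1,5) count=0: revealed 27 new [(0,0) (0,1) (0,2) (0,3) (0,4) (0,5) (0,6) (1,0) (1,1) (1,2) (1,3) (1,4) (1,5) (1,6) (2,0) (2,1) (2,2) (2,4) (2,5) (2,6) (3,0) (3,1) (3,2) (3,4) (3,5) (3,6) (4,5)] -> total=28
Click 3 (3,2) count=2: revealed 0 new [(none)] -> total=28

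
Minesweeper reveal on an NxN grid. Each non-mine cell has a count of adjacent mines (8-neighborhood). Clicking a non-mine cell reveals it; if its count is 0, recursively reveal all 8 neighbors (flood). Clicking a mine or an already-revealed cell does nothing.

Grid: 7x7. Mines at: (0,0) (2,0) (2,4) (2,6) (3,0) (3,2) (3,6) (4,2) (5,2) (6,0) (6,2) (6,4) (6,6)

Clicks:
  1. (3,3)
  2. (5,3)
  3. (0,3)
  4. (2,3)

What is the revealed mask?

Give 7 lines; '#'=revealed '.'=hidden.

Click 1 (3,3) count=3: revealed 1 new [(3,3)] -> total=1
Click 2 (5,3) count=4: revealed 1 new [(5,3)] -> total=2
Click 3 (0,3) count=0: revealed 15 new [(0,1) (0,2) (0,3) (0,4) (0,5) (0,6) (1,1) (1,2) (1,3) (1,4) (1,5) (1,6) (2,1) (2,2) (2,3)] -> total=17
Click 4 (2,3) count=2: revealed 0 new [(none)] -> total=17

Answer: .######
.######
.###...
...#...
.......
...#...
.......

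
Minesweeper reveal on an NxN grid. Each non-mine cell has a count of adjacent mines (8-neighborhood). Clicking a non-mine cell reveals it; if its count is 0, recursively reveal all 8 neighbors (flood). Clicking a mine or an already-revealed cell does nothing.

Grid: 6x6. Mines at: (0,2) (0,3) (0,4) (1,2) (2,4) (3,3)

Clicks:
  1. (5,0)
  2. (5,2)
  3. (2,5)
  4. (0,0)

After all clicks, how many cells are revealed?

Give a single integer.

Click 1 (5,0) count=0: revealed 24 new [(0,0) (0,1) (1,0) (1,1) (2,0) (2,1) (2,2) (3,0) (3,1) (3,2) (3,4) (3,5) (4,0) (4,1) (4,2) (4,3) (4,4) (4,5) (5,0) (5,1) (5,2) (5,3) (5,4) (5,5)] -> total=24
Click 2 (5,2) count=0: revealed 0 new [(none)] -> total=24
Click 3 (2,5) count=1: revealed 1 new [(2,5)] -> total=25
Click 4 (0,0) count=0: revealed 0 new [(none)] -> total=25

Answer: 25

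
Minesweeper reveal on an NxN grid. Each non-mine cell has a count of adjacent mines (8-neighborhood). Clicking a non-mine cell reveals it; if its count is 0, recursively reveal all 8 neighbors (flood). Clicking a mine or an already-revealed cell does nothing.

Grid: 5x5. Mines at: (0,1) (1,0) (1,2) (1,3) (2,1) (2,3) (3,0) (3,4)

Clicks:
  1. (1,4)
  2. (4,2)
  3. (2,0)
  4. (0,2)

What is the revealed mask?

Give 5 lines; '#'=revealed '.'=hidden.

Click 1 (1,4) count=2: revealed 1 new [(1,4)] -> total=1
Click 2 (4,2) count=0: revealed 6 new [(3,1) (3,2) (3,3) (4,1) (4,2) (4,3)] -> total=7
Click 3 (2,0) count=3: revealed 1 new [(2,0)] -> total=8
Click 4 (0,2) count=3: revealed 1 new [(0,2)] -> total=9

Answer: ..#..
....#
#....
.###.
.###.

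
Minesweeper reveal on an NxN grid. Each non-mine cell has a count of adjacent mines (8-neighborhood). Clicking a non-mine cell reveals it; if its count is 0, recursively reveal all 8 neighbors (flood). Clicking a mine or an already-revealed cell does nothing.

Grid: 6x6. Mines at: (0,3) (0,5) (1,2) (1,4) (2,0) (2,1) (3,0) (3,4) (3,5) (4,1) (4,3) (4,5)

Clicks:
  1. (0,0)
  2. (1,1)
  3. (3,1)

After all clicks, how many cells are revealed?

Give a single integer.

Click 1 (0,0) count=0: revealed 4 new [(0,0) (0,1) (1,0) (1,1)] -> total=4
Click 2 (1,1) count=3: revealed 0 new [(none)] -> total=4
Click 3 (3,1) count=4: revealed 1 new [(3,1)] -> total=5

Answer: 5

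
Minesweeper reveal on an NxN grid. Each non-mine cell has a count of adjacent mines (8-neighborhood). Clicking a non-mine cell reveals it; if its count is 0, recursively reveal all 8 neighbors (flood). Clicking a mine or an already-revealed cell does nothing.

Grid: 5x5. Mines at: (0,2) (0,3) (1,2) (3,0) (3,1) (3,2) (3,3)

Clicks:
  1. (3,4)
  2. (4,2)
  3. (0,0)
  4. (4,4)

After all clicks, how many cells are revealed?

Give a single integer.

Answer: 9

Derivation:
Click 1 (3,4) count=1: revealed 1 new [(3,4)] -> total=1
Click 2 (4,2) count=3: revealed 1 new [(4,2)] -> total=2
Click 3 (0,0) count=0: revealed 6 new [(0,0) (0,1) (1,0) (1,1) (2,0) (2,1)] -> total=8
Click 4 (4,4) count=1: revealed 1 new [(4,4)] -> total=9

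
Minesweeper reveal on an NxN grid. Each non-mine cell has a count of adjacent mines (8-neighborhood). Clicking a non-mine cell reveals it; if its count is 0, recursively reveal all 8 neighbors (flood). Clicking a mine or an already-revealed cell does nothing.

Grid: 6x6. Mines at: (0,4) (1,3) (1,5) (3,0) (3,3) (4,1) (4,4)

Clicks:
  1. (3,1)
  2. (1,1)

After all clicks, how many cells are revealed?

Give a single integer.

Click 1 (3,1) count=2: revealed 1 new [(3,1)] -> total=1
Click 2 (1,1) count=0: revealed 9 new [(0,0) (0,1) (0,2) (1,0) (1,1) (1,2) (2,0) (2,1) (2,2)] -> total=10

Answer: 10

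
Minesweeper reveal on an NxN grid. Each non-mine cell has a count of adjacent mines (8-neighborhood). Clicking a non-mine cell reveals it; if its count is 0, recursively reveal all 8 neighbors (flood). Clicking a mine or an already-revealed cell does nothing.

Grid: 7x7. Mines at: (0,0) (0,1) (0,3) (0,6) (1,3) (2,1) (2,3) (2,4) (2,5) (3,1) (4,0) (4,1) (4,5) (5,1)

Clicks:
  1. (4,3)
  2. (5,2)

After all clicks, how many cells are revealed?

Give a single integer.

Click 1 (4,3) count=0: revealed 16 new [(3,2) (3,3) (3,4) (4,2) (4,3) (4,4) (5,2) (5,3) (5,4) (5,5) (5,6) (6,2) (6,3) (6,4) (6,5) (6,6)] -> total=16
Click 2 (5,2) count=2: revealed 0 new [(none)] -> total=16

Answer: 16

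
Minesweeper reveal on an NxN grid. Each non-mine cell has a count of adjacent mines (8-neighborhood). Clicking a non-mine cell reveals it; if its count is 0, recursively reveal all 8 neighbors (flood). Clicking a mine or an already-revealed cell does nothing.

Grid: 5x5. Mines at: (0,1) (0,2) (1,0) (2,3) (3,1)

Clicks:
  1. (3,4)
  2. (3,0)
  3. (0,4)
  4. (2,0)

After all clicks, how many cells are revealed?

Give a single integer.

Answer: 7

Derivation:
Click 1 (3,4) count=1: revealed 1 new [(3,4)] -> total=1
Click 2 (3,0) count=1: revealed 1 new [(3,0)] -> total=2
Click 3 (0,4) count=0: revealed 4 new [(0,3) (0,4) (1,3) (1,4)] -> total=6
Click 4 (2,0) count=2: revealed 1 new [(2,0)] -> total=7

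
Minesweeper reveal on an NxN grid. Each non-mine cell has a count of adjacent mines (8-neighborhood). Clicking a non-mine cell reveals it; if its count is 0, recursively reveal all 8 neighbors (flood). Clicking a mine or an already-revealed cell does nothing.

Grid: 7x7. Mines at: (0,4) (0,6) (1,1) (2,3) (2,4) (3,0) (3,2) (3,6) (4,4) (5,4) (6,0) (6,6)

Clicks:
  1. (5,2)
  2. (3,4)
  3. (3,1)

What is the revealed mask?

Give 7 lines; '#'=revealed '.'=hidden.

Click 1 (5,2) count=0: revealed 9 new [(4,1) (4,2) (4,3) (5,1) (5,2) (5,3) (6,1) (6,2) (6,3)] -> total=9
Click 2 (3,4) count=3: revealed 1 new [(3,4)] -> total=10
Click 3 (3,1) count=2: revealed 1 new [(3,1)] -> total=11

Answer: .......
.......
.......
.#..#..
.###...
.###...
.###...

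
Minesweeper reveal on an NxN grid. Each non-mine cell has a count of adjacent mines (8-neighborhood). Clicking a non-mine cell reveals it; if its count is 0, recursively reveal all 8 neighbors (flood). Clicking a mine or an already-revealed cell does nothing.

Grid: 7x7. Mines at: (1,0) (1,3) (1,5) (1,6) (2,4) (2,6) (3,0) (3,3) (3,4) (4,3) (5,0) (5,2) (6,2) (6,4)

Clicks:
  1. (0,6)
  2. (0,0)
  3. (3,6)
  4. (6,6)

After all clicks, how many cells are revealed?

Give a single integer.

Answer: 10

Derivation:
Click 1 (0,6) count=2: revealed 1 new [(0,6)] -> total=1
Click 2 (0,0) count=1: revealed 1 new [(0,0)] -> total=2
Click 3 (3,6) count=1: revealed 1 new [(3,6)] -> total=3
Click 4 (6,6) count=0: revealed 7 new [(3,5) (4,5) (4,6) (5,5) (5,6) (6,5) (6,6)] -> total=10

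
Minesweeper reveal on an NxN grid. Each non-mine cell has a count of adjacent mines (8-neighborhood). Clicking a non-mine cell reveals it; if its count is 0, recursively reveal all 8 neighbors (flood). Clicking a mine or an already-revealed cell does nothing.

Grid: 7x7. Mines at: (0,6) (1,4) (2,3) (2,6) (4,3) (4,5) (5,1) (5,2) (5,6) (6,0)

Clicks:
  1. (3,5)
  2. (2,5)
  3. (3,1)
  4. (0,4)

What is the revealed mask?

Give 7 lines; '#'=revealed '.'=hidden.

Answer: #####..
####...
###..#.
###..#.
###....
.......
.......

Derivation:
Click 1 (3,5) count=2: revealed 1 new [(3,5)] -> total=1
Click 2 (2,5) count=2: revealed 1 new [(2,5)] -> total=2
Click 3 (3,1) count=0: revealed 17 new [(0,0) (0,1) (0,2) (0,3) (1,0) (1,1) (1,2) (1,3) (2,0) (2,1) (2,2) (3,0) (3,1) (3,2) (4,0) (4,1) (4,2)] -> total=19
Click 4 (0,4) count=1: revealed 1 new [(0,4)] -> total=20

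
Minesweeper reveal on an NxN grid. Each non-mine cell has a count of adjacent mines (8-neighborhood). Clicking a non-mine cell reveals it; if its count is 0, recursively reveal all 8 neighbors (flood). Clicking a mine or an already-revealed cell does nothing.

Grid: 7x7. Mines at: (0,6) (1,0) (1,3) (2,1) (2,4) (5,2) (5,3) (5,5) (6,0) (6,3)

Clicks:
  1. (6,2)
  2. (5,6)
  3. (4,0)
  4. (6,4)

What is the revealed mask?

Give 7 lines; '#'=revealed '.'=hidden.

Answer: .......
.......
.......
##.....
##.....
##....#
..#.#..

Derivation:
Click 1 (6,2) count=3: revealed 1 new [(6,2)] -> total=1
Click 2 (5,6) count=1: revealed 1 new [(5,6)] -> total=2
Click 3 (4,0) count=0: revealed 6 new [(3,0) (3,1) (4,0) (4,1) (5,0) (5,1)] -> total=8
Click 4 (6,4) count=3: revealed 1 new [(6,4)] -> total=9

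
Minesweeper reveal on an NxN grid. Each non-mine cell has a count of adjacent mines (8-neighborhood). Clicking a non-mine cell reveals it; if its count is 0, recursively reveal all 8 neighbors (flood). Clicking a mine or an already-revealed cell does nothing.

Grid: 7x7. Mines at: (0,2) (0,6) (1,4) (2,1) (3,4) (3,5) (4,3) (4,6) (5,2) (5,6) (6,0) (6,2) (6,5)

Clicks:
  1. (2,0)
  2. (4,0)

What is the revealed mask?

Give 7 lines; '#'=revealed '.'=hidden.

Answer: .......
.......
#......
##.....
##.....
##.....
.......

Derivation:
Click 1 (2,0) count=1: revealed 1 new [(2,0)] -> total=1
Click 2 (4,0) count=0: revealed 6 new [(3,0) (3,1) (4,0) (4,1) (5,0) (5,1)] -> total=7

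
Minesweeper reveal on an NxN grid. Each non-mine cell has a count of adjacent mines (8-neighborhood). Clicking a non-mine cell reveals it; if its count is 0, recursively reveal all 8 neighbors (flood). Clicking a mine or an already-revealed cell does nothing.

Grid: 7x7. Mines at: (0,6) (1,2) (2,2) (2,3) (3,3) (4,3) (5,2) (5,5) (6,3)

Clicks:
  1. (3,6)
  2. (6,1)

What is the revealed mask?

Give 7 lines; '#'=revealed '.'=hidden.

Click 1 (3,6) count=0: revealed 12 new [(1,4) (1,5) (1,6) (2,4) (2,5) (2,6) (3,4) (3,5) (3,6) (4,4) (4,5) (4,6)] -> total=12
Click 2 (6,1) count=1: revealed 1 new [(6,1)] -> total=13

Answer: .......
....###
....###
....###
....###
.......
.#.....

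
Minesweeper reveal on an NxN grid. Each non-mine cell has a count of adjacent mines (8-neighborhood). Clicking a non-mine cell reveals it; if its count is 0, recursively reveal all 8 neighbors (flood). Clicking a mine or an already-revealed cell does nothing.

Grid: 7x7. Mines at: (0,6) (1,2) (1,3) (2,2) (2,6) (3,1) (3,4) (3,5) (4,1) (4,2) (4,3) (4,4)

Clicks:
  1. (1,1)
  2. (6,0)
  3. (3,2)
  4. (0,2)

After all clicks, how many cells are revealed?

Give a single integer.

Click 1 (1,1) count=2: revealed 1 new [(1,1)] -> total=1
Click 2 (6,0) count=0: revealed 16 new [(4,5) (4,6) (5,0) (5,1) (5,2) (5,3) (5,4) (5,5) (5,6) (6,0) (6,1) (6,2) (6,3) (6,4) (6,5) (6,6)] -> total=17
Click 3 (3,2) count=5: revealed 1 new [(3,2)] -> total=18
Click 4 (0,2) count=2: revealed 1 new [(0,2)] -> total=19

Answer: 19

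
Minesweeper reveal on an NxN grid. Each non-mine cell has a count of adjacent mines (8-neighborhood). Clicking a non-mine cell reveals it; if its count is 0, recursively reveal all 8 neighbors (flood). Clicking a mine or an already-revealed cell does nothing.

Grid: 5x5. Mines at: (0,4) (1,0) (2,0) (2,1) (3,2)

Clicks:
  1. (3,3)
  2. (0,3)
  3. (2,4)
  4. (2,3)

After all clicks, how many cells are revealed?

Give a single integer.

Click 1 (3,3) count=1: revealed 1 new [(3,3)] -> total=1
Click 2 (0,3) count=1: revealed 1 new [(0,3)] -> total=2
Click 3 (2,4) count=0: revealed 7 new [(1,3) (1,4) (2,3) (2,4) (3,4) (4,3) (4,4)] -> total=9
Click 4 (2,3) count=1: revealed 0 new [(none)] -> total=9

Answer: 9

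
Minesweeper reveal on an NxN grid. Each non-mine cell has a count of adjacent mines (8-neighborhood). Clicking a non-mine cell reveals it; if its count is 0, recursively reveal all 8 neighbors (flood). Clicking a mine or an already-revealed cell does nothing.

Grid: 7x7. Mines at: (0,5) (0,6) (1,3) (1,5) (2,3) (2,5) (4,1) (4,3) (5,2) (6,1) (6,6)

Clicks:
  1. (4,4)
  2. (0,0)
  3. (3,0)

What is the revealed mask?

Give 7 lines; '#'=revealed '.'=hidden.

Answer: ###....
###....
###....
###....
....#..
.......
.......

Derivation:
Click 1 (4,4) count=1: revealed 1 new [(4,4)] -> total=1
Click 2 (0,0) count=0: revealed 12 new [(0,0) (0,1) (0,2) (1,0) (1,1) (1,2) (2,0) (2,1) (2,2) (3,0) (3,1) (3,2)] -> total=13
Click 3 (3,0) count=1: revealed 0 new [(none)] -> total=13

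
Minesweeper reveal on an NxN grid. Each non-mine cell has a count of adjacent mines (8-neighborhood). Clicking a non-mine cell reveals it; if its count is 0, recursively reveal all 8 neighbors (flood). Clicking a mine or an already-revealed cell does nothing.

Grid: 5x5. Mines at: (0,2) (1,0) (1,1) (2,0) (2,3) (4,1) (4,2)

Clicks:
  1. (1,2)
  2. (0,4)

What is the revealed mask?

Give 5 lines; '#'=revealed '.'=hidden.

Click 1 (1,2) count=3: revealed 1 new [(1,2)] -> total=1
Click 2 (0,4) count=0: revealed 4 new [(0,3) (0,4) (1,3) (1,4)] -> total=5

Answer: ...##
..###
.....
.....
.....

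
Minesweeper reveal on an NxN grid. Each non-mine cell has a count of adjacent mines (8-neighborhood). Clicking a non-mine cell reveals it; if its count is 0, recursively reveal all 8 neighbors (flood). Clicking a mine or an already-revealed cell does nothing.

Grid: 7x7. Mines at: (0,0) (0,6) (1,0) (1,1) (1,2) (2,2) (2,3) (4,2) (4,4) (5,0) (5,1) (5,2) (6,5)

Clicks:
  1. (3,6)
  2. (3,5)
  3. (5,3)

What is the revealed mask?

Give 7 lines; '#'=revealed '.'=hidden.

Answer: .......
....###
....###
....###
.....##
...#.##
.......

Derivation:
Click 1 (3,6) count=0: revealed 13 new [(1,4) (1,5) (1,6) (2,4) (2,5) (2,6) (3,4) (3,5) (3,6) (4,5) (4,6) (5,5) (5,6)] -> total=13
Click 2 (3,5) count=1: revealed 0 new [(none)] -> total=13
Click 3 (5,3) count=3: revealed 1 new [(5,3)] -> total=14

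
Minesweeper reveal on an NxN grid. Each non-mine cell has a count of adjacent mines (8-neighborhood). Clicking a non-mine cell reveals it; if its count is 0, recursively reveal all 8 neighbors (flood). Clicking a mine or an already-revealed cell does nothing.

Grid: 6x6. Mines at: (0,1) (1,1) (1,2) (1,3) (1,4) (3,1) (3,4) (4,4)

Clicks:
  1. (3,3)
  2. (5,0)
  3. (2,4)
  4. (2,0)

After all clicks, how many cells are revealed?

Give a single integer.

Click 1 (3,3) count=2: revealed 1 new [(3,3)] -> total=1
Click 2 (5,0) count=0: revealed 8 new [(4,0) (4,1) (4,2) (4,3) (5,0) (5,1) (5,2) (5,3)] -> total=9
Click 3 (2,4) count=3: revealed 1 new [(2,4)] -> total=10
Click 4 (2,0) count=2: revealed 1 new [(2,0)] -> total=11

Answer: 11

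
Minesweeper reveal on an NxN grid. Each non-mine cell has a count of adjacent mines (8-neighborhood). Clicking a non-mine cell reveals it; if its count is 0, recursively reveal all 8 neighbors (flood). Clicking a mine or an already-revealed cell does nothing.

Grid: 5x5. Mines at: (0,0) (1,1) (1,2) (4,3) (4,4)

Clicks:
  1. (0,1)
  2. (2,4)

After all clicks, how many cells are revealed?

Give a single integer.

Click 1 (0,1) count=3: revealed 1 new [(0,1)] -> total=1
Click 2 (2,4) count=0: revealed 8 new [(0,3) (0,4) (1,3) (1,4) (2,3) (2,4) (3,3) (3,4)] -> total=9

Answer: 9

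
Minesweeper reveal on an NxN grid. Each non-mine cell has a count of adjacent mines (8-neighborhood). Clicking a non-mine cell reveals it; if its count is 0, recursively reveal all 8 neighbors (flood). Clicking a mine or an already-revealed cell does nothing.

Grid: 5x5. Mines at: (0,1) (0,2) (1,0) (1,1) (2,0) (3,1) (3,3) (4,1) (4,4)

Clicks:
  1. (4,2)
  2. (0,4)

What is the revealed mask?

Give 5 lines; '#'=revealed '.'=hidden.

Answer: ...##
...##
...##
.....
..#..

Derivation:
Click 1 (4,2) count=3: revealed 1 new [(4,2)] -> total=1
Click 2 (0,4) count=0: revealed 6 new [(0,3) (0,4) (1,3) (1,4) (2,3) (2,4)] -> total=7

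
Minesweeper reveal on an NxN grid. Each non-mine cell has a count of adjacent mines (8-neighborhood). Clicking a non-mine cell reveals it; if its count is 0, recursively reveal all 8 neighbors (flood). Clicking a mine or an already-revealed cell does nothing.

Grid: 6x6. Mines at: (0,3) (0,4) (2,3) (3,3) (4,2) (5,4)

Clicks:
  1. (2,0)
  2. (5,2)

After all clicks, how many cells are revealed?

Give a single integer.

Answer: 17

Derivation:
Click 1 (2,0) count=0: revealed 16 new [(0,0) (0,1) (0,2) (1,0) (1,1) (1,2) (2,0) (2,1) (2,2) (3,0) (3,1) (3,2) (4,0) (4,1) (5,0) (5,1)] -> total=16
Click 2 (5,2) count=1: revealed 1 new [(5,2)] -> total=17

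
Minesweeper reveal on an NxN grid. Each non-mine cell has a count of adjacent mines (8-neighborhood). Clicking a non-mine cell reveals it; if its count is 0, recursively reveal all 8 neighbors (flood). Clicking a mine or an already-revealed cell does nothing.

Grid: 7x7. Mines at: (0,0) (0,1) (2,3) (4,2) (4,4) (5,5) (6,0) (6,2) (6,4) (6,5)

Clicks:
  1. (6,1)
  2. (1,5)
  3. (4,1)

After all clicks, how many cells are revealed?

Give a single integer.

Answer: 20

Derivation:
Click 1 (6,1) count=2: revealed 1 new [(6,1)] -> total=1
Click 2 (1,5) count=0: revealed 18 new [(0,2) (0,3) (0,4) (0,5) (0,6) (1,2) (1,3) (1,4) (1,5) (1,6) (2,4) (2,5) (2,6) (3,4) (3,5) (3,6) (4,5) (4,6)] -> total=19
Click 3 (4,1) count=1: revealed 1 new [(4,1)] -> total=20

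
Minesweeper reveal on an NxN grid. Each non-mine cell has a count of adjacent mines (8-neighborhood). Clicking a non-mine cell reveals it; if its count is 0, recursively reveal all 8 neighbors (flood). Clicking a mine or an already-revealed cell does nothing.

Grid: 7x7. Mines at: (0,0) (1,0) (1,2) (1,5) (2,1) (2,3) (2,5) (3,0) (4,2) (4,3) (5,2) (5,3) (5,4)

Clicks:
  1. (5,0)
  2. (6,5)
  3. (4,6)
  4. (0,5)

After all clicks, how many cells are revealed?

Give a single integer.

Click 1 (5,0) count=0: revealed 6 new [(4,0) (4,1) (5,0) (5,1) (6,0) (6,1)] -> total=6
Click 2 (6,5) count=1: revealed 1 new [(6,5)] -> total=7
Click 3 (4,6) count=0: revealed 7 new [(3,5) (3,6) (4,5) (4,6) (5,5) (5,6) (6,6)] -> total=14
Click 4 (0,5) count=1: revealed 1 new [(0,5)] -> total=15

Answer: 15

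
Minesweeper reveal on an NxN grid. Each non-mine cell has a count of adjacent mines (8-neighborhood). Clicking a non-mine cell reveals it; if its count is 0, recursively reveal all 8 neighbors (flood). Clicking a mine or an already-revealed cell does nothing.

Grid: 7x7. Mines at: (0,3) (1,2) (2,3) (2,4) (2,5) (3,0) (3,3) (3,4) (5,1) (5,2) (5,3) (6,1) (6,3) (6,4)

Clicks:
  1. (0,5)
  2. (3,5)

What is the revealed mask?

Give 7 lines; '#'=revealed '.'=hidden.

Answer: ....###
....###
.......
.....#.
.......
.......
.......

Derivation:
Click 1 (0,5) count=0: revealed 6 new [(0,4) (0,5) (0,6) (1,4) (1,5) (1,6)] -> total=6
Click 2 (3,5) count=3: revealed 1 new [(3,5)] -> total=7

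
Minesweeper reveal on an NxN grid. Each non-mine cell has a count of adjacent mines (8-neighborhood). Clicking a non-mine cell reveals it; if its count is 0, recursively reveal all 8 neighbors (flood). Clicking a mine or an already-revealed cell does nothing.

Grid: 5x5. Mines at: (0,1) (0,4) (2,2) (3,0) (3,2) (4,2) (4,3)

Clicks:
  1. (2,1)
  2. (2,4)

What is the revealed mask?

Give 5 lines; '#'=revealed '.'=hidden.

Click 1 (2,1) count=3: revealed 1 new [(2,1)] -> total=1
Click 2 (2,4) count=0: revealed 6 new [(1,3) (1,4) (2,3) (2,4) (3,3) (3,4)] -> total=7

Answer: .....
...##
.#.##
...##
.....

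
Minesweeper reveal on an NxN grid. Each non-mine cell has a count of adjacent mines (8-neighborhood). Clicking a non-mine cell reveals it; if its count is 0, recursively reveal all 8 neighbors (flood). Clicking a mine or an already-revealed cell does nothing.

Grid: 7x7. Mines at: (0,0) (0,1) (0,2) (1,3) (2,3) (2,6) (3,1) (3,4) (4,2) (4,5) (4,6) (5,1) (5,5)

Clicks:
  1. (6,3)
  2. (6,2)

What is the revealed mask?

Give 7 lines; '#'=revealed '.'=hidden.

Answer: .......
.......
.......
.......
.......
..###..
..###..

Derivation:
Click 1 (6,3) count=0: revealed 6 new [(5,2) (5,3) (5,4) (6,2) (6,3) (6,4)] -> total=6
Click 2 (6,2) count=1: revealed 0 new [(none)] -> total=6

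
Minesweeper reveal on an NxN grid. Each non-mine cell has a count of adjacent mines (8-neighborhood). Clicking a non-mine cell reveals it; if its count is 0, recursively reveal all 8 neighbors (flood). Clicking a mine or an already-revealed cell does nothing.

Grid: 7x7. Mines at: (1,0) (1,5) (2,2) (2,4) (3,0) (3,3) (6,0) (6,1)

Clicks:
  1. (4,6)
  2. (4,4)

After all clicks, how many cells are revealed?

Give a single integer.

Answer: 20

Derivation:
Click 1 (4,6) count=0: revealed 20 new [(2,5) (2,6) (3,4) (3,5) (3,6) (4,2) (4,3) (4,4) (4,5) (4,6) (5,2) (5,3) (5,4) (5,5) (5,6) (6,2) (6,3) (6,4) (6,5) (6,6)] -> total=20
Click 2 (4,4) count=1: revealed 0 new [(none)] -> total=20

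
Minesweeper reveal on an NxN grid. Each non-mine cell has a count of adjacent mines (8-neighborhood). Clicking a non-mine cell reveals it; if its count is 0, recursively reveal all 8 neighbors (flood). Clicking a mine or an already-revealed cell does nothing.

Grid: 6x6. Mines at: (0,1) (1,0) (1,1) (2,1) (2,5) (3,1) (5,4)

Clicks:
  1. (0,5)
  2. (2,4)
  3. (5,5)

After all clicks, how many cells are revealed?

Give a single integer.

Click 1 (0,5) count=0: revealed 17 new [(0,2) (0,3) (0,4) (0,5) (1,2) (1,3) (1,4) (1,5) (2,2) (2,3) (2,4) (3,2) (3,3) (3,4) (4,2) (4,3) (4,4)] -> total=17
Click 2 (2,4) count=1: revealed 0 new [(none)] -> total=17
Click 3 (5,5) count=1: revealed 1 new [(5,5)] -> total=18

Answer: 18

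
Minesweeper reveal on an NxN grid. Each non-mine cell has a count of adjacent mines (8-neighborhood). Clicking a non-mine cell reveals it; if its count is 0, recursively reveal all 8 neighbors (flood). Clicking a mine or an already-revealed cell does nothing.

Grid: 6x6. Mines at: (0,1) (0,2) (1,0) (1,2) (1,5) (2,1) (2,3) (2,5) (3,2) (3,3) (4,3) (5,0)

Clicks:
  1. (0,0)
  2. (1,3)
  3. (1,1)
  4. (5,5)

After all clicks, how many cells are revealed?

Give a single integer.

Answer: 9

Derivation:
Click 1 (0,0) count=2: revealed 1 new [(0,0)] -> total=1
Click 2 (1,3) count=3: revealed 1 new [(1,3)] -> total=2
Click 3 (1,1) count=5: revealed 1 new [(1,1)] -> total=3
Click 4 (5,5) count=0: revealed 6 new [(3,4) (3,5) (4,4) (4,5) (5,4) (5,5)] -> total=9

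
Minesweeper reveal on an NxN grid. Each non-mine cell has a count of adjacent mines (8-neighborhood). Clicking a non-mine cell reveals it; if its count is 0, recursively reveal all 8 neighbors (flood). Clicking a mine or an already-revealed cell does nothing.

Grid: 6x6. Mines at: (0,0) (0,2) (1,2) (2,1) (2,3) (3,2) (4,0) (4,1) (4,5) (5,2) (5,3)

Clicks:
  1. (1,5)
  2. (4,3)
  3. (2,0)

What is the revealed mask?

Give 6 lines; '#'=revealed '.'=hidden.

Answer: ...###
...###
#...##
....##
...#..
......

Derivation:
Click 1 (1,5) count=0: revealed 10 new [(0,3) (0,4) (0,5) (1,3) (1,4) (1,5) (2,4) (2,5) (3,4) (3,5)] -> total=10
Click 2 (4,3) count=3: revealed 1 new [(4,3)] -> total=11
Click 3 (2,0) count=1: revealed 1 new [(2,0)] -> total=12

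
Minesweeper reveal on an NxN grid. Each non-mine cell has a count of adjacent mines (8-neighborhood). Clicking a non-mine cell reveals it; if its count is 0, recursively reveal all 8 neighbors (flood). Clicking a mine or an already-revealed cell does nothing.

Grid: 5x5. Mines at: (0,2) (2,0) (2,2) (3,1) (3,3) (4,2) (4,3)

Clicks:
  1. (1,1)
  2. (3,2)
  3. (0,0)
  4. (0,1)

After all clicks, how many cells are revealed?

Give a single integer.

Click 1 (1,1) count=3: revealed 1 new [(1,1)] -> total=1
Click 2 (3,2) count=5: revealed 1 new [(3,2)] -> total=2
Click 3 (0,0) count=0: revealed 3 new [(0,0) (0,1) (1,0)] -> total=5
Click 4 (0,1) count=1: revealed 0 new [(none)] -> total=5

Answer: 5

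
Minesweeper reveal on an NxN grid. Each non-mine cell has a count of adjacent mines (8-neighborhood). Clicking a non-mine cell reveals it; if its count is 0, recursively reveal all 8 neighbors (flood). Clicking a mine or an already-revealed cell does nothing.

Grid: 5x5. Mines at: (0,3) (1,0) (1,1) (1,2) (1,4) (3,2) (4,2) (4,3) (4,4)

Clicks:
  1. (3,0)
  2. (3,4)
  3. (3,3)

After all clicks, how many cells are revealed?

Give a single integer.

Answer: 8

Derivation:
Click 1 (3,0) count=0: revealed 6 new [(2,0) (2,1) (3,0) (3,1) (4,0) (4,1)] -> total=6
Click 2 (3,4) count=2: revealed 1 new [(3,4)] -> total=7
Click 3 (3,3) count=4: revealed 1 new [(3,3)] -> total=8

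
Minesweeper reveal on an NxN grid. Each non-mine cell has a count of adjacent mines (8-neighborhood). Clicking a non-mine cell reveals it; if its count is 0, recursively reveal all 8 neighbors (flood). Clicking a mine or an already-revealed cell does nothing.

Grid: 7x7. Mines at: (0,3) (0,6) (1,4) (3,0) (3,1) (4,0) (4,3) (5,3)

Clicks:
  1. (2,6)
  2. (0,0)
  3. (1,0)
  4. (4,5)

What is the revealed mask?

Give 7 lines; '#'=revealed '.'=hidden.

Answer: ###....
###..##
###.###
....###
....###
....###
....###

Derivation:
Click 1 (2,6) count=0: revealed 17 new [(1,5) (1,6) (2,4) (2,5) (2,6) (3,4) (3,5) (3,6) (4,4) (4,5) (4,6) (5,4) (5,5) (5,6) (6,4) (6,5) (6,6)] -> total=17
Click 2 (0,0) count=0: revealed 9 new [(0,0) (0,1) (0,2) (1,0) (1,1) (1,2) (2,0) (2,1) (2,2)] -> total=26
Click 3 (1,0) count=0: revealed 0 new [(none)] -> total=26
Click 4 (4,5) count=0: revealed 0 new [(none)] -> total=26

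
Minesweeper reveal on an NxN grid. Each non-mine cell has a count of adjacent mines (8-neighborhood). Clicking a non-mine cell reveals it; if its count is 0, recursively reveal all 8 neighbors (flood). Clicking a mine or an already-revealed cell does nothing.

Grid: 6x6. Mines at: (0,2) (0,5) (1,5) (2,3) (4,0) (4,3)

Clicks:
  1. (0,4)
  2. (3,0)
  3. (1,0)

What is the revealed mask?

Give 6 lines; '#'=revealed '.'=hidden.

Answer: ##..#.
###...
###...
###...
......
......

Derivation:
Click 1 (0,4) count=2: revealed 1 new [(0,4)] -> total=1
Click 2 (3,0) count=1: revealed 1 new [(3,0)] -> total=2
Click 3 (1,0) count=0: revealed 10 new [(0,0) (0,1) (1,0) (1,1) (1,2) (2,0) (2,1) (2,2) (3,1) (3,2)] -> total=12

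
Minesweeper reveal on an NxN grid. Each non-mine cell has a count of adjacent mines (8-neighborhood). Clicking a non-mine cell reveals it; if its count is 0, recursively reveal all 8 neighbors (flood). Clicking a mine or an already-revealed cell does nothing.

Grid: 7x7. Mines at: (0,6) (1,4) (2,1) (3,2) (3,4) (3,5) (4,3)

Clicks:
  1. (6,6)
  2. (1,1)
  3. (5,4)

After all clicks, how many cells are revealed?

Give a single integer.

Answer: 23

Derivation:
Click 1 (6,6) count=0: revealed 22 new [(3,0) (3,1) (4,0) (4,1) (4,2) (4,4) (4,5) (4,6) (5,0) (5,1) (5,2) (5,3) (5,4) (5,5) (5,6) (6,0) (6,1) (6,2) (6,3) (6,4) (6,5) (6,6)] -> total=22
Click 2 (1,1) count=1: revealed 1 new [(1,1)] -> total=23
Click 3 (5,4) count=1: revealed 0 new [(none)] -> total=23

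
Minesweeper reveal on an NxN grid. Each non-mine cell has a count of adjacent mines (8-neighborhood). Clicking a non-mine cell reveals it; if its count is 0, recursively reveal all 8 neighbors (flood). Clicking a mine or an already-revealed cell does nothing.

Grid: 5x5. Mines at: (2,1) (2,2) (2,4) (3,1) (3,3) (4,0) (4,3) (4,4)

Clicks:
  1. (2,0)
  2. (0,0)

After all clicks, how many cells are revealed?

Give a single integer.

Answer: 11

Derivation:
Click 1 (2,0) count=2: revealed 1 new [(2,0)] -> total=1
Click 2 (0,0) count=0: revealed 10 new [(0,0) (0,1) (0,2) (0,3) (0,4) (1,0) (1,1) (1,2) (1,3) (1,4)] -> total=11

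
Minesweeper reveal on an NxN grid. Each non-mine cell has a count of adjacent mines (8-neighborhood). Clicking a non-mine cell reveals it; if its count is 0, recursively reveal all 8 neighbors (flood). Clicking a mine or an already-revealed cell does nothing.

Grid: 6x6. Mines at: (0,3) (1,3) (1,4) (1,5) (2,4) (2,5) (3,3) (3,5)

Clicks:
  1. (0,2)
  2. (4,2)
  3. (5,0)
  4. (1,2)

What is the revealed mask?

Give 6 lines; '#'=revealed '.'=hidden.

Answer: ###...
###...
###...
###...
######
######

Derivation:
Click 1 (0,2) count=2: revealed 1 new [(0,2)] -> total=1
Click 2 (4,2) count=1: revealed 1 new [(4,2)] -> total=2
Click 3 (5,0) count=0: revealed 22 new [(0,0) (0,1) (1,0) (1,1) (1,2) (2,0) (2,1) (2,2) (3,0) (3,1) (3,2) (4,0) (4,1) (4,3) (4,4) (4,5) (5,0) (5,1) (5,2) (5,3) (5,4) (5,5)] -> total=24
Click 4 (1,2) count=2: revealed 0 new [(none)] -> total=24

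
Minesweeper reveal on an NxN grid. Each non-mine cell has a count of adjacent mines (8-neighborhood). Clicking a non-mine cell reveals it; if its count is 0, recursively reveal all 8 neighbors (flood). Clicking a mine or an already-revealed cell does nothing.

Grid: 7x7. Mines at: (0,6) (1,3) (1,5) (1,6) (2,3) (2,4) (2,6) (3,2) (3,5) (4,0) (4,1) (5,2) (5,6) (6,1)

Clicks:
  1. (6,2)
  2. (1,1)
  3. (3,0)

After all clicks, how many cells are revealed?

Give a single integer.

Answer: 12

Derivation:
Click 1 (6,2) count=2: revealed 1 new [(6,2)] -> total=1
Click 2 (1,1) count=0: revealed 11 new [(0,0) (0,1) (0,2) (1,0) (1,1) (1,2) (2,0) (2,1) (2,2) (3,0) (3,1)] -> total=12
Click 3 (3,0) count=2: revealed 0 new [(none)] -> total=12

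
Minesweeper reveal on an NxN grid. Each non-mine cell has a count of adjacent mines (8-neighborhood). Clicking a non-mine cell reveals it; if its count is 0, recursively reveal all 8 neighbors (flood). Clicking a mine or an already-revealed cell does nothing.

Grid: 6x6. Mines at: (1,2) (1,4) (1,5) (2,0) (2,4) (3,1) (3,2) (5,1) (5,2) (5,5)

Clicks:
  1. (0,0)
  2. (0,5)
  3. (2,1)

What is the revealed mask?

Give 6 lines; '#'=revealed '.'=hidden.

Click 1 (0,0) count=0: revealed 4 new [(0,0) (0,1) (1,0) (1,1)] -> total=4
Click 2 (0,5) count=2: revealed 1 new [(0,5)] -> total=5
Click 3 (2,1) count=4: revealed 1 new [(2,1)] -> total=6

Answer: ##...#
##....
.#....
......
......
......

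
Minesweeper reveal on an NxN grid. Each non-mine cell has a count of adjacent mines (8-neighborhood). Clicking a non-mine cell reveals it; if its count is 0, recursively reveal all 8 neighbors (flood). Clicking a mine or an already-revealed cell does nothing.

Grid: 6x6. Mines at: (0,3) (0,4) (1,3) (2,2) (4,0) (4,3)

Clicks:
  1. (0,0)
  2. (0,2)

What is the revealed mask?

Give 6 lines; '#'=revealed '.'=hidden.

Answer: ###...
###...
##....
##....
......
......

Derivation:
Click 1 (0,0) count=0: revealed 10 new [(0,0) (0,1) (0,2) (1,0) (1,1) (1,2) (2,0) (2,1) (3,0) (3,1)] -> total=10
Click 2 (0,2) count=2: revealed 0 new [(none)] -> total=10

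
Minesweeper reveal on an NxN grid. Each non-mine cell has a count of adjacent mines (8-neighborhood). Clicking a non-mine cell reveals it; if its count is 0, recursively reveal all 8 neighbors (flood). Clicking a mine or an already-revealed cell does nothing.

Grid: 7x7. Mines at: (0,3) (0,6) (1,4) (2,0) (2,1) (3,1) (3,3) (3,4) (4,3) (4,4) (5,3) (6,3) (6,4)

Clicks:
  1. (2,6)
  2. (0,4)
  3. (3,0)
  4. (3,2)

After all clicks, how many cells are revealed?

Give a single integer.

Click 1 (2,6) count=0: revealed 12 new [(1,5) (1,6) (2,5) (2,6) (3,5) (3,6) (4,5) (4,6) (5,5) (5,6) (6,5) (6,6)] -> total=12
Click 2 (0,4) count=2: revealed 1 new [(0,4)] -> total=13
Click 3 (3,0) count=3: revealed 1 new [(3,0)] -> total=14
Click 4 (3,2) count=4: revealed 1 new [(3,2)] -> total=15

Answer: 15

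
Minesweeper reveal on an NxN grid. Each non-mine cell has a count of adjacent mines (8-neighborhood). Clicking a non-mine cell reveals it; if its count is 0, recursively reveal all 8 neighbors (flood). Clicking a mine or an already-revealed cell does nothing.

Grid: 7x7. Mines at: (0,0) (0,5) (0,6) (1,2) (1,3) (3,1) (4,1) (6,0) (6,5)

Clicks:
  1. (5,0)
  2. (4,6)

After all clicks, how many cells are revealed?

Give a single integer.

Answer: 29

Derivation:
Click 1 (5,0) count=2: revealed 1 new [(5,0)] -> total=1
Click 2 (4,6) count=0: revealed 28 new [(1,4) (1,5) (1,6) (2,2) (2,3) (2,4) (2,5) (2,6) (3,2) (3,3) (3,4) (3,5) (3,6) (4,2) (4,3) (4,4) (4,5) (4,6) (5,1) (5,2) (5,3) (5,4) (5,5) (5,6) (6,1) (6,2) (6,3) (6,4)] -> total=29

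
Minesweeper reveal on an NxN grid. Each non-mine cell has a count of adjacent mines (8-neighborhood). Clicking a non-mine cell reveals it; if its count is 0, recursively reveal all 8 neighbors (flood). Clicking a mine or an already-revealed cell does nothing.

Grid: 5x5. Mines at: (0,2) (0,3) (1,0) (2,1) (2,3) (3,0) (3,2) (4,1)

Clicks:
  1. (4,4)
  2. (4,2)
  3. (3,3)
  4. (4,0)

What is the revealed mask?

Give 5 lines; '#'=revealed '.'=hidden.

Click 1 (4,4) count=0: revealed 4 new [(3,3) (3,4) (4,3) (4,4)] -> total=4
Click 2 (4,2) count=2: revealed 1 new [(4,2)] -> total=5
Click 3 (3,3) count=2: revealed 0 new [(none)] -> total=5
Click 4 (4,0) count=2: revealed 1 new [(4,0)] -> total=6

Answer: .....
.....
.....
...##
#.###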